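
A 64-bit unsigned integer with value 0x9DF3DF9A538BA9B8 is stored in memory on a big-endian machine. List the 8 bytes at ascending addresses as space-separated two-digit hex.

Split into bytes (most-significant first): 9D F3 DF 9A 53 8B A9 B8.
In big-endian order the high byte comes first in memory.
So the memory order matches the most-significant-first order: 9D F3 DF 9A 53 8B A9 B8.

9D F3 DF 9A 53 8B A9 B8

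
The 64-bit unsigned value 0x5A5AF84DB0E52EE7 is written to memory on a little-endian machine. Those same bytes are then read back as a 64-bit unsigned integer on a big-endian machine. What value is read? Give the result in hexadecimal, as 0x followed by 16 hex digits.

Stored little-endian, the bytes at ascending addresses are E7 2E E5 B0 4D F8 5A 5A.
Read back as big-endian, the last byte is least significant, giving 0xE72EE5B04DF85A5A.

0xE72EE5B04DF85A5A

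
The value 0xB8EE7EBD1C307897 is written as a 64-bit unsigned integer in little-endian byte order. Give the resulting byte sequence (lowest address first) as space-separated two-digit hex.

97 78 30 1C BD 7E EE B8

Split into bytes (most-significant first): B8 EE 7E BD 1C 30 78 97.
Little-endian: lowest address holds the least-significant byte.
So at ascending addresses the bytes are 97 78 30 1C BD 7E EE B8.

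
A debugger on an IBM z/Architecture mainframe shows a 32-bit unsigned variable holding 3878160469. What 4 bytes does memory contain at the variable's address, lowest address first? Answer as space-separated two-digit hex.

E7 28 08 55

3878160469 in hexadecimal, padded to 32 bits, is 0xE7280855.
Split into bytes (most-significant first): E7 28 08 55.
In big-endian order the high byte comes first in memory.
So the memory order matches the most-significant-first order: E7 28 08 55.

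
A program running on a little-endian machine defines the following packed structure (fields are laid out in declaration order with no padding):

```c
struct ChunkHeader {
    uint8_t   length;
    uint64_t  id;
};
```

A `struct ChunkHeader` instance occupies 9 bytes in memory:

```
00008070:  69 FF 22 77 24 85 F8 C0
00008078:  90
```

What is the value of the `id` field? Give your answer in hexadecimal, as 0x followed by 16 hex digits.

`id` follows `length` (1 byte), so it starts at byte offset 1 and occupies 8 bytes.
Bytes at offsets 1..8: FF 22 77 24 85 F8 C0 90.
Little-endian stores the least-significant byte at the lowest address.
Reassemble most-significant byte first: 90 C0 F8 85 24 77 22 FF → 0x90C0F885247722FF.

0x90C0F885247722FF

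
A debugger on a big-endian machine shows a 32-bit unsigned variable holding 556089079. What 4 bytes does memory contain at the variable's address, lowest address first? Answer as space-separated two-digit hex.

556089079 in hexadecimal, padded to 32 bits, is 0x21253EF7.
Split into bytes (most-significant first): 21 25 3E F7.
In big-endian order the high byte comes first in memory.
So the memory order matches the most-significant-first order: 21 25 3E F7.

21 25 3E F7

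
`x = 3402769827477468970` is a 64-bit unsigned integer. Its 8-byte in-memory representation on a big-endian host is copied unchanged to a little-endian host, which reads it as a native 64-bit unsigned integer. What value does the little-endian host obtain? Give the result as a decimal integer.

3402769827477468970 in 64-bit hexadecimal is 0x2F3911212336372A.
Stored big-endian, the bytes at ascending addresses are 2F 39 11 21 23 36 37 2A.
Read back as little-endian, the first byte is least significant, giving 0x2A3736232111392F.
0x2A3736232111392F = 3041959597818591535.

3041959597818591535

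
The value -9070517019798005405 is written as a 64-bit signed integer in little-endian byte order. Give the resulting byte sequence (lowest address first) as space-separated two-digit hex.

Two's complement of -9070517019798005405 in 64 bits: 9070517019798005405 = 0x7DE0F32BFE31E69D; invert → 0x821F0CD401CE1962; add 1 → 0x821F0CD401CE1963.
Split into bytes (most-significant first): 82 1F 0C D4 01 CE 19 63.
In little-endian order the low byte comes first in memory.
So at ascending addresses the bytes are 63 19 CE 01 D4 0C 1F 82.

63 19 CE 01 D4 0C 1F 82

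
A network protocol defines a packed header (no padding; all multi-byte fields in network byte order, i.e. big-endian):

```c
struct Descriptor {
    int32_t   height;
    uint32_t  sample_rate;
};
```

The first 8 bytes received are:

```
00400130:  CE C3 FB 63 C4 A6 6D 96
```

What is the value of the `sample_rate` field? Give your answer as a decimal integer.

3299241366

`sample_rate` follows `height` (4 bytes), so it starts at byte offset 4 and occupies 4 bytes.
Bytes at offsets 4..7: C4 A6 6D 96.
In big-endian order the high byte comes first in memory.
The bytes are already most-significant first: 0xC4A66D96.
0xC4A66D96 = 3299241366.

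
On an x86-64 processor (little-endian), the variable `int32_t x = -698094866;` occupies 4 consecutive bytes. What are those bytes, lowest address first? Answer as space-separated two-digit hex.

Two's complement of -698094866 in 32 bits: 698094866 = 0x299C1512; invert → 0xD663EAED; add 1 → 0xD663EAEE.
Split into bytes (most-significant first): D6 63 EA EE.
In little-endian order the low byte comes first in memory.
So at ascending addresses the bytes are EE EA 63 D6.

EE EA 63 D6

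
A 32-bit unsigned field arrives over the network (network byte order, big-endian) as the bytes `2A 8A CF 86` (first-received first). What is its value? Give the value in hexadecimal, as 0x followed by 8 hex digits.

0x2A8ACF86

In big-endian order the high byte comes first in memory.
The bytes are already most-significant first: 0x2A8ACF86.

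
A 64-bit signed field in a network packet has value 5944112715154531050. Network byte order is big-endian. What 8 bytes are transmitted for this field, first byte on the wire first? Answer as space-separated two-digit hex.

52 7D BB 05 6B AB 22 EA

5944112715154531050 in hexadecimal, padded to 64 bits, is 0x527DBB056BAB22EA.
Split into bytes (most-significant first): 52 7D BB 05 6B AB 22 EA.
Big-endian stores the most-significant byte at the lowest address.
So the memory order matches the most-significant-first order: 52 7D BB 05 6B AB 22 EA.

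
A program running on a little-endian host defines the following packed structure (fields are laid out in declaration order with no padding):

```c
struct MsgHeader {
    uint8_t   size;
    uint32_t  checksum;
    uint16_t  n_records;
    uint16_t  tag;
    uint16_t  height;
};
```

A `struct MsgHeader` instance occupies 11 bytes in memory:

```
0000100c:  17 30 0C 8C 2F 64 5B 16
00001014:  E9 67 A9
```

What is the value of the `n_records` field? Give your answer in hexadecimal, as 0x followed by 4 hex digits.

`n_records` follows `size` (1 B), `checksum` (4 B), so it starts at offset 1 + 4 = 5 and occupies 2 bytes.
Bytes at offsets 5..6: 64 5B.
In little-endian order the low byte comes first in memory.
Reassemble most-significant byte first: 5B 64 → 0x5B64.

0x5B64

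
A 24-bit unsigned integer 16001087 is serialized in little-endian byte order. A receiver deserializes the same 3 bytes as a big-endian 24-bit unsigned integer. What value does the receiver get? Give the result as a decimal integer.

4139252

16001087 in 24-bit hexadecimal is 0xF4283F.
Stored little-endian, the bytes at ascending addresses are 3F 28 F4.
Read back as big-endian, the last byte is least significant, giving 0x3F28F4.
0x3F28F4 = 4139252.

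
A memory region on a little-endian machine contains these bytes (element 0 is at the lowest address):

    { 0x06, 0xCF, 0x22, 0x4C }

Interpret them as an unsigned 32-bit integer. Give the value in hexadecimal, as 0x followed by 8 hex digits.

0x4C22CF06

Little-endian stores the least-significant byte at the lowest address.
Reassemble most-significant byte first: 4C 22 CF 06 → 0x4C22CF06.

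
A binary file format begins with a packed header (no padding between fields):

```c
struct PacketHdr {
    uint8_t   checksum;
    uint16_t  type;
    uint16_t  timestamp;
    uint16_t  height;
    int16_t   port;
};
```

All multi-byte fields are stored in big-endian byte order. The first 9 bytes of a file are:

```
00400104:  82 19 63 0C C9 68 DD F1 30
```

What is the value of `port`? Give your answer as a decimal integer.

`port` follows `checksum` (1 B), `type` (2 B), `timestamp` (2 B), `height` (2 B), so it starts at offset 1 + 2 + 2 + 2 = 7 and occupies 2 bytes.
Bytes at offsets 7..8: F1 30.
In big-endian order the high byte comes first in memory.
The bytes are already most-significant first: 0xF130.
Top bit is set, so as a signed 16-bit value this is 0xF130 − 2^16 = -3792.

-3792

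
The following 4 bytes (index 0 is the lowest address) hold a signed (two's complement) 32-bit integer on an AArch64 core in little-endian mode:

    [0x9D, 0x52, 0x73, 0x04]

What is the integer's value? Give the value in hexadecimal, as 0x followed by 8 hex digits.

0x0473529D

Little-endian stores the least-significant byte at the lowest address.
Reassemble most-significant byte first: 04 73 52 9D → 0x0473529D.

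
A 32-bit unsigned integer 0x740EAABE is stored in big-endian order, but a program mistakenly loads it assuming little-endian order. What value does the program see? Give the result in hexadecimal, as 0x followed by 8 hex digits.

0xBEAA0E74

Stored big-endian, the bytes at ascending addresses are 74 0E AA BE.
Read back as little-endian, the first byte is least significant, giving 0xBEAA0E74.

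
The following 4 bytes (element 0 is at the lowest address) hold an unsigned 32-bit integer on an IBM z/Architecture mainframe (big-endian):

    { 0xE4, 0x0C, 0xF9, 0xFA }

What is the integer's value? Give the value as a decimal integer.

In big-endian order the high byte comes first in memory.
The bytes are already most-significant first: 0xE40CF9FA.
0xE40CF9FA = 3826055674.

3826055674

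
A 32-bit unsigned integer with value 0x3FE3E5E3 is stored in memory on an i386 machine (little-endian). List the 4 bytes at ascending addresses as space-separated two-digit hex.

Split into bytes (most-significant first): 3F E3 E5 E3.
Little-endian: lowest address holds the least-significant byte.
So at ascending addresses the bytes are E3 E5 E3 3F.

E3 E5 E3 3F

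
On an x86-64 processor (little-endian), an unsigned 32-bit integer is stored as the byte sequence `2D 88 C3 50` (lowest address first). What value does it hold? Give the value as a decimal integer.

1354991661

Little-endian stores the least-significant byte at the lowest address.
Reassemble most-significant byte first: 50 C3 88 2D → 0x50C3882D.
0x50C3882D = 1354991661.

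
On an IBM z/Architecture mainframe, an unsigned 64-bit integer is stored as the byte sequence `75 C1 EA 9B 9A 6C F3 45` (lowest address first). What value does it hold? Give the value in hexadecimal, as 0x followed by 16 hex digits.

0x75C1EA9B9A6CF345

Big-endian stores the most-significant byte at the lowest address.
The bytes are already most-significant first: 0x75C1EA9B9A6CF345.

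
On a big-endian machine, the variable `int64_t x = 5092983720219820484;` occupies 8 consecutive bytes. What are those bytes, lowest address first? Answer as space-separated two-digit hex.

46 AD E9 B5 B2 8C C1 C4

5092983720219820484 in hexadecimal, padded to 64 bits, is 0x46ADE9B5B28CC1C4.
Split into bytes (most-significant first): 46 AD E9 B5 B2 8C C1 C4.
Big-endian: lowest address holds the most-significant byte.
So the memory order matches the most-significant-first order: 46 AD E9 B5 B2 8C C1 C4.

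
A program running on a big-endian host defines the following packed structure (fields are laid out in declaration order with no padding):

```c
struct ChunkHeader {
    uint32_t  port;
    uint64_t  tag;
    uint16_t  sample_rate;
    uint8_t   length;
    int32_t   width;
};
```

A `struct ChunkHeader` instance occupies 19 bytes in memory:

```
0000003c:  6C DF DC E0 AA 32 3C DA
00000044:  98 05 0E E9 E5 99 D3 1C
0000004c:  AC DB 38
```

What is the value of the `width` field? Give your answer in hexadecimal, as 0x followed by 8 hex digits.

`width` follows `port` (4 B), `tag` (8 B), `sample_rate` (2 B), `length` (1 B), so it starts at offset 4 + 8 + 2 + 1 = 15 and occupies 4 bytes.
Bytes at offsets 15..18: 1C AC DB 38.
In big-endian order the high byte comes first in memory.
The bytes are already most-significant first: 0x1CACDB38.

0x1CACDB38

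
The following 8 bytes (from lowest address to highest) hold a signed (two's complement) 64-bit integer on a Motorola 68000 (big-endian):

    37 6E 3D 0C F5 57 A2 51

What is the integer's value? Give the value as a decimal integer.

In big-endian order the high byte comes first in memory.
The bytes are already most-significant first: 0x376E3D0CF557A251.
0x376E3D0CF557A251 = 3994197045389271633.

3994197045389271633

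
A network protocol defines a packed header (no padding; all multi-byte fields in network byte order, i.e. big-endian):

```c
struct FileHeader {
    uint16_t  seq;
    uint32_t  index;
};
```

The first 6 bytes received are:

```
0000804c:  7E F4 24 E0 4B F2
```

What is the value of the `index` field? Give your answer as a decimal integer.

618679282

`index` follows `seq` (2 bytes), so it starts at byte offset 2 and occupies 4 bytes.
Bytes at offsets 2..5: 24 E0 4B F2.
Big-endian stores the most-significant byte at the lowest address.
The bytes are already most-significant first: 0x24E04BF2.
0x24E04BF2 = 618679282.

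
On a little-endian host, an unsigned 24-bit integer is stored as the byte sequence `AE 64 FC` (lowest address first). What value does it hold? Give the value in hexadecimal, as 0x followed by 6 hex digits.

0xFC64AE

Little-endian: lowest address holds the least-significant byte.
Reassemble most-significant byte first: FC 64 AE → 0xFC64AE.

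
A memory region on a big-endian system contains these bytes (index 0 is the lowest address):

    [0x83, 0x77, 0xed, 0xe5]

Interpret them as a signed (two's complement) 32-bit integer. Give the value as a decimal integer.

-2089292315

Big-endian: lowest address holds the most-significant byte.
The bytes are already most-significant first: 0x8377EDE5.
Top bit is set, so as a signed 32-bit value this is 0x8377EDE5 − 2^32 = -2089292315.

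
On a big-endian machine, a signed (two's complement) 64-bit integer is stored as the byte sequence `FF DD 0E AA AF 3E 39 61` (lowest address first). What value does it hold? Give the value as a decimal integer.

-9835497937553055

Big-endian: lowest address holds the most-significant byte.
The bytes are already most-significant first: 0xFFDD0EAAAF3E3961.
Top bit is set, so as a signed 64-bit value this is 0xFFDD0EAAAF3E3961 − 2^64 = -9835497937553055.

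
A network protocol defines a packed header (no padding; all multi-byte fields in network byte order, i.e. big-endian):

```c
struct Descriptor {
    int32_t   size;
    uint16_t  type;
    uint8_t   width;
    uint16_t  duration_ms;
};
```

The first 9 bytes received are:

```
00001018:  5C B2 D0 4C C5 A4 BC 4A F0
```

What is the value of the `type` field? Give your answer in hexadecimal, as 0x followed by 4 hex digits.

`type` follows `size` (4 bytes), so it starts at byte offset 4 and occupies 2 bytes.
Bytes at offsets 4..5: C5 A4.
Big-endian: lowest address holds the most-significant byte.
The bytes are already most-significant first: 0xC5A4.

0xC5A4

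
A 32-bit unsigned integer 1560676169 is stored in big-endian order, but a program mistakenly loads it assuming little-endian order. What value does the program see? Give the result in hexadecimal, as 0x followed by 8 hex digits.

1560676169 in 32-bit hexadecimal is 0x5D060749.
Stored big-endian, the bytes at ascending addresses are 5D 06 07 49.
Read back as little-endian, the first byte is least significant, giving 0x4907065D.

0x4907065D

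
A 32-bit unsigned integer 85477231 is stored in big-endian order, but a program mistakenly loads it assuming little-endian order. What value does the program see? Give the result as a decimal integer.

1866930181

85477231 in 32-bit hexadecimal is 0x0518476F.
Stored big-endian, the bytes at ascending addresses are 05 18 47 6F.
Read back as little-endian, the first byte is least significant, giving 0x6F471805.
0x6F471805 = 1866930181.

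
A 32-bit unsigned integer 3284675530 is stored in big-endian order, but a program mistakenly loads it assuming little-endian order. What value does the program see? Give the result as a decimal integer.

3284675530 in 32-bit hexadecimal is 0xC3C82BCA.
Stored big-endian, the bytes at ascending addresses are C3 C8 2B CA.
Read back as little-endian, the first byte is least significant, giving 0xCA2BC8C3.
0xCA2BC8C3 = 3391867075.

3391867075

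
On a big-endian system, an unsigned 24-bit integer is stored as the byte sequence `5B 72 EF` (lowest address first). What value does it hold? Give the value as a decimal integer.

In big-endian order the high byte comes first in memory.
The bytes are already most-significant first: 0x5B72EF.
0x5B72EF = 5993199.

5993199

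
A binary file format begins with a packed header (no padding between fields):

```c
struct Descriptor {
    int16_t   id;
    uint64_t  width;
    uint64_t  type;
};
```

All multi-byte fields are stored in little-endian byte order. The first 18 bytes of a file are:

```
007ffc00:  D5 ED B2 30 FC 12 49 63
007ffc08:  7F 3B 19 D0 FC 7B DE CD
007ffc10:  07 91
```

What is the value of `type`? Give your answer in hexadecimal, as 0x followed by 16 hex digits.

0x9107CDDE7BFCD019

`type` follows `id` (2 B), `width` (8 B), so it starts at offset 2 + 8 = 10 and occupies 8 bytes.
Bytes at offsets 10..17: 19 D0 FC 7B DE CD 07 91.
Little-endian stores the least-significant byte at the lowest address.
Reassemble most-significant byte first: 91 07 CD DE 7B FC D0 19 → 0x9107CDDE7BFCD019.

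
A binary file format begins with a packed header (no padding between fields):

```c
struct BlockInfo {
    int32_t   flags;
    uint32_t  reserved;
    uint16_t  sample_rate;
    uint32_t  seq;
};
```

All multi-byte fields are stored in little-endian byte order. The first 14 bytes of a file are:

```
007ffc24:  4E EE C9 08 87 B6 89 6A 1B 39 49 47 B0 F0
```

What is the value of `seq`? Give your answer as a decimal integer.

4038084425

`seq` follows `flags` (4 B), `reserved` (4 B), `sample_rate` (2 B), so it starts at offset 4 + 4 + 2 = 10 and occupies 4 bytes.
Bytes at offsets 10..13: 49 47 B0 F0.
Little-endian: lowest address holds the least-significant byte.
Reassemble most-significant byte first: F0 B0 47 49 → 0xF0B04749.
0xF0B04749 = 4038084425.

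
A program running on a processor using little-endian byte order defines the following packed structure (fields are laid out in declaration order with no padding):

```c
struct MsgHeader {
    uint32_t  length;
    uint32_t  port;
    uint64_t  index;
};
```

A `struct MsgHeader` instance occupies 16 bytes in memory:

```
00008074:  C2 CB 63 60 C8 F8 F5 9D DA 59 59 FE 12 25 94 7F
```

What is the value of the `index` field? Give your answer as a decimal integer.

`index` follows `length` (4 B), `port` (4 B), so it starts at offset 4 + 4 = 8 and occupies 8 bytes.
Bytes at offsets 8..15: DA 59 59 FE 12 25 94 7F.
Little-endian: lowest address holds the least-significant byte.
Reassemble most-significant byte first: 7F 94 25 12 FE 59 59 DA → 0x7F942512FE5959DA.
0x7F942512FE5959DA = 9193013502876932570.

9193013502876932570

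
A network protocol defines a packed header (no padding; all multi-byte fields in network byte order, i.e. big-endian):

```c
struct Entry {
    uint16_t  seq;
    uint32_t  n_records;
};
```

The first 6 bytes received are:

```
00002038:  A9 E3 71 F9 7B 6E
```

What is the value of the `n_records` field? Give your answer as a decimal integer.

`n_records` follows `seq` (2 bytes), so it starts at byte offset 2 and occupies 4 bytes.
Bytes at offsets 2..5: 71 F9 7B 6E.
In big-endian order the high byte comes first in memory.
The bytes are already most-significant first: 0x71F97B6E.
0x71F97B6E = 1912175470.

1912175470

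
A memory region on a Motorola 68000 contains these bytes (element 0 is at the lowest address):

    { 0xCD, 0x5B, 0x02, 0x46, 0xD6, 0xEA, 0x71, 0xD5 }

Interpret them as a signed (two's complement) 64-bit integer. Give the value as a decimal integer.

Big-endian stores the most-significant byte at the lowest address.
The bytes are already most-significant first: 0xCD5B0246D6EA71D5.
Top bit is set, so as a signed 64-bit value this is 0xCD5B0246D6EA71D5 − 2^64 = -3649320569776999979.

-3649320569776999979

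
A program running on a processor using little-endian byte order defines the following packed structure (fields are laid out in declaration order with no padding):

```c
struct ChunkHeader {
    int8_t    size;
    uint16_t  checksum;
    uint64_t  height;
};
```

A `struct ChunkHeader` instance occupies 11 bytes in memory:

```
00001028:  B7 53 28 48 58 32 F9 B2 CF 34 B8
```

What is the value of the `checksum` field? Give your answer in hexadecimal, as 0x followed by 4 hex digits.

0x2853

`checksum` follows `size` (1 byte), so it starts at byte offset 1 and occupies 2 bytes.
Bytes at offsets 1..2: 53 28.
Little-endian stores the least-significant byte at the lowest address.
Reassemble most-significant byte first: 28 53 → 0x2853.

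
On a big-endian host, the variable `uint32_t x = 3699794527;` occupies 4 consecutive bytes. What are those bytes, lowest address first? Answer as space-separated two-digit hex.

DC 86 62 5F

3699794527 in hexadecimal, padded to 32 bits, is 0xDC86625F.
Split into bytes (most-significant first): DC 86 62 5F.
Big-endian: lowest address holds the most-significant byte.
So the memory order matches the most-significant-first order: DC 86 62 5F.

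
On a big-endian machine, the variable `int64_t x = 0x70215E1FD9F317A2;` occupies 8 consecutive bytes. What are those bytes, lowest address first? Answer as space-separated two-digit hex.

Split into bytes (most-significant first): 70 21 5E 1F D9 F3 17 A2.
Big-endian: lowest address holds the most-significant byte.
So the memory order matches the most-significant-first order: 70 21 5E 1F D9 F3 17 A2.

70 21 5E 1F D9 F3 17 A2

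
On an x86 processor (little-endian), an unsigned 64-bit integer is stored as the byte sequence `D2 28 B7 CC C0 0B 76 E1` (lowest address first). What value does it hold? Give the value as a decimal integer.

16246185628481824978

In little-endian order the low byte comes first in memory.
Reassemble most-significant byte first: E1 76 0B C0 CC B7 28 D2 → 0xE1760BC0CCB728D2.
0xE1760BC0CCB728D2 = 16246185628481824978.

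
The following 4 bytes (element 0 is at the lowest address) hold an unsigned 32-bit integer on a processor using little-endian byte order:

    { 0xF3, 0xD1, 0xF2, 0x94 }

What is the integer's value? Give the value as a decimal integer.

2498941427

Little-endian: lowest address holds the least-significant byte.
Reassemble most-significant byte first: 94 F2 D1 F3 → 0x94F2D1F3.
0x94F2D1F3 = 2498941427.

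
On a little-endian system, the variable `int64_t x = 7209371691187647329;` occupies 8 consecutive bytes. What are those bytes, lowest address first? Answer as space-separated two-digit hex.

61 33 FF 32 5B D5 0C 64

7209371691187647329 in hexadecimal, padded to 64 bits, is 0x640CD55B32FF3361.
Split into bytes (most-significant first): 64 0C D5 5B 32 FF 33 61.
Little-endian: lowest address holds the least-significant byte.
So at ascending addresses the bytes are 61 33 FF 32 5B D5 0C 64.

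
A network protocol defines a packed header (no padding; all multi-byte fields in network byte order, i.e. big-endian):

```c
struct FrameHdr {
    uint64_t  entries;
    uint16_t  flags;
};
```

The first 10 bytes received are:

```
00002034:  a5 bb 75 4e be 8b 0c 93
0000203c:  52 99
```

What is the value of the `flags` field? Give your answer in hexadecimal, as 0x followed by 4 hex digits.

`flags` follows `entries` (8 bytes), so it starts at byte offset 8 and occupies 2 bytes.
Bytes at offsets 8..9: 52 99.
Big-endian: lowest address holds the most-significant byte.
The bytes are already most-significant first: 0x5299.

0x5299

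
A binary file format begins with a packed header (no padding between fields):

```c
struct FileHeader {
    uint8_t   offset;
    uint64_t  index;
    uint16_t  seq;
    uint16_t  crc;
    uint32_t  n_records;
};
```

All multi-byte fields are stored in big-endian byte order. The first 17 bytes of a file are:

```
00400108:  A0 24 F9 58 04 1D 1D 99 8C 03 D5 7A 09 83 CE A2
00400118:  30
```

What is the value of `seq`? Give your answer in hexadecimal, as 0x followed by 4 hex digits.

0x03D5

`seq` follows `offset` (1 B), `index` (8 B), so it starts at offset 1 + 8 = 9 and occupies 2 bytes.
Bytes at offsets 9..10: 03 D5.
In big-endian order the high byte comes first in memory.
The bytes are already most-significant first: 0x03D5.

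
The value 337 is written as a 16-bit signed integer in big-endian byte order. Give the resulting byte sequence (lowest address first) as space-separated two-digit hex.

337 in hexadecimal, padded to 16 bits, is 0x0151.
Split into bytes (most-significant first): 01 51.
In big-endian order the high byte comes first in memory.
So the memory order matches the most-significant-first order: 01 51.

01 51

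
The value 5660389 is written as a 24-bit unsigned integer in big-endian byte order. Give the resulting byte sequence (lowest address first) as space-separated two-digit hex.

5660389 in hexadecimal, padded to 24 bits, is 0x565EE5.
Split into bytes (most-significant first): 56 5E E5.
Big-endian: lowest address holds the most-significant byte.
So the memory order matches the most-significant-first order: 56 5E E5.

56 5E E5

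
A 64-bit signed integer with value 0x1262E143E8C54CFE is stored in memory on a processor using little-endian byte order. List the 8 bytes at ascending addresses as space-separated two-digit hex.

Split into bytes (most-significant first): 12 62 E1 43 E8 C5 4C FE.
Little-endian: lowest address holds the least-significant byte.
So at ascending addresses the bytes are FE 4C C5 E8 43 E1 62 12.

FE 4C C5 E8 43 E1 62 12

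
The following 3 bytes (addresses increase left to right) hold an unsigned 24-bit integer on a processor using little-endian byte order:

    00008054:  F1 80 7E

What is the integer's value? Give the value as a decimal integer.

In little-endian order the low byte comes first in memory.
Reassemble most-significant byte first: 7E 80 F1 → 0x7E80F1.
0x7E80F1 = 8290545.

8290545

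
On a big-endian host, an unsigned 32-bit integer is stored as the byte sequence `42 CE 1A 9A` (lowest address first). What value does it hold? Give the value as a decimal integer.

1120803482

In big-endian order the high byte comes first in memory.
The bytes are already most-significant first: 0x42CE1A9A.
0x42CE1A9A = 1120803482.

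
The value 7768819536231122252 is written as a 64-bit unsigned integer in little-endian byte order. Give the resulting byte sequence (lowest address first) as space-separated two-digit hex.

4C C5 2B 0D 35 64 D0 6B

7768819536231122252 in hexadecimal, padded to 64 bits, is 0x6BD064350D2BC54C.
Split into bytes (most-significant first): 6B D0 64 35 0D 2B C5 4C.
Little-endian stores the least-significant byte at the lowest address.
So at ascending addresses the bytes are 4C C5 2B 0D 35 64 D0 6B.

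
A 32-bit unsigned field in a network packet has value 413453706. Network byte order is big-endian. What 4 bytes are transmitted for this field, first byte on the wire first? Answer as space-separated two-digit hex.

413453706 in hexadecimal, padded to 32 bits, is 0x18A4CD8A.
Split into bytes (most-significant first): 18 A4 CD 8A.
In big-endian order the high byte comes first in memory.
So the memory order matches the most-significant-first order: 18 A4 CD 8A.

18 A4 CD 8A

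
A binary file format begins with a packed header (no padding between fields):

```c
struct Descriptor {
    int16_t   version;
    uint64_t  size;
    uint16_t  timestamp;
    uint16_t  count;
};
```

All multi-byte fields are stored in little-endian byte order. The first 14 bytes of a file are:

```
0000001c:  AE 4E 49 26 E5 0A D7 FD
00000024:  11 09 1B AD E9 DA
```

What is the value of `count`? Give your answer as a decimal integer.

56041

`count` follows `version` (2 B), `size` (8 B), `timestamp` (2 B), so it starts at offset 2 + 8 + 2 = 12 and occupies 2 bytes.
Bytes at offsets 12..13: E9 DA.
Little-endian stores the least-significant byte at the lowest address.
Reassemble most-significant byte first: DA E9 → 0xDAE9.
0xDAE9 = 56041.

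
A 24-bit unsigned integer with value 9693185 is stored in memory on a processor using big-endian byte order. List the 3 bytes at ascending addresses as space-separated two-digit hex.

93 E8 01

9693185 in hexadecimal, padded to 24 bits, is 0x93E801.
Split into bytes (most-significant first): 93 E8 01.
Big-endian stores the most-significant byte at the lowest address.
So the memory order matches the most-significant-first order: 93 E8 01.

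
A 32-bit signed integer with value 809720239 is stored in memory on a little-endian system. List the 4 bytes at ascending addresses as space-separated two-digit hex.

AF 59 43 30

809720239 in hexadecimal, padded to 32 bits, is 0x304359AF.
Split into bytes (most-significant first): 30 43 59 AF.
In little-endian order the low byte comes first in memory.
So at ascending addresses the bytes are AF 59 43 30.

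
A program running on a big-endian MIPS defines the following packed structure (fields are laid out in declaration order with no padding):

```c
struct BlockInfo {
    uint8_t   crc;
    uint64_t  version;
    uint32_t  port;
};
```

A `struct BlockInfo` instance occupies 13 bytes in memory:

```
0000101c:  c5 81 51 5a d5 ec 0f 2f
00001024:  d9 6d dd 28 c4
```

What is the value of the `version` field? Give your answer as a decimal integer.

`version` follows `crc` (1 byte), so it starts at byte offset 1 and occupies 8 bytes.
Bytes at offsets 1..8: 81 51 5A D5 EC 0F 2F D9.
Big-endian stores the most-significant byte at the lowest address.
The bytes are already most-significant first: 0x81515AD5EC0F2FD9.
0x81515AD5EC0F2FD9 = 9318328978841219033.

9318328978841219033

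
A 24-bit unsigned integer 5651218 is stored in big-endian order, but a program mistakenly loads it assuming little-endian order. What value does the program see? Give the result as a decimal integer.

1194838

5651218 in 24-bit hexadecimal is 0x563B12.
Stored big-endian, the bytes at ascending addresses are 56 3B 12.
Read back as little-endian, the first byte is least significant, giving 0x123B56.
0x123B56 = 1194838.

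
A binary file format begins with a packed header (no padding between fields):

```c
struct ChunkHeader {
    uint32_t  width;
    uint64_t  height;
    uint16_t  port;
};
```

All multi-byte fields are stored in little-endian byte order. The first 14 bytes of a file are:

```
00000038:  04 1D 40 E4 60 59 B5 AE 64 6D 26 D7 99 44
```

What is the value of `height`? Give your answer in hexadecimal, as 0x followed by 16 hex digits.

`height` follows `width` (4 bytes), so it starts at byte offset 4 and occupies 8 bytes.
Bytes at offsets 4..11: 60 59 B5 AE 64 6D 26 D7.
In little-endian order the low byte comes first in memory.
Reassemble most-significant byte first: D7 26 6D 64 AE B5 59 60 → 0xD7266D64AEB55960.

0xD7266D64AEB55960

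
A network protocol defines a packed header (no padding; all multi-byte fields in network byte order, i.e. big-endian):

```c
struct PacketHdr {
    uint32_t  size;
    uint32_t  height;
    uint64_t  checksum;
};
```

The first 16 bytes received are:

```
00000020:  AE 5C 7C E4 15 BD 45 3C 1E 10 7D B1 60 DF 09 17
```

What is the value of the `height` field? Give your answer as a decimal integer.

`height` follows `size` (4 bytes), so it starts at byte offset 4 and occupies 4 bytes.
Bytes at offsets 4..7: 15 BD 45 3C.
Big-endian stores the most-significant byte at the lowest address.
The bytes are already most-significant first: 0x15BD453C.
0x15BD453C = 364725564.

364725564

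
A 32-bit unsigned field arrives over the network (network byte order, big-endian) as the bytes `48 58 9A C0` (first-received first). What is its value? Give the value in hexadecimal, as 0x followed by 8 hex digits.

0x48589AC0

Big-endian: lowest address holds the most-significant byte.
The bytes are already most-significant first: 0x48589AC0.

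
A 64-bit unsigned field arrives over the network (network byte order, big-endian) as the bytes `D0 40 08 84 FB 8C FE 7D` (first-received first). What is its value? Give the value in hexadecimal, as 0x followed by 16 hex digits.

In big-endian order the high byte comes first in memory.
The bytes are already most-significant first: 0xD0400884FB8CFE7D.

0xD0400884FB8CFE7D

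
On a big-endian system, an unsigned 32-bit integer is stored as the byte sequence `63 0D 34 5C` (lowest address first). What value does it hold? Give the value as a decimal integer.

1661809756

In big-endian order the high byte comes first in memory.
The bytes are already most-significant first: 0x630D345C.
0x630D345C = 1661809756.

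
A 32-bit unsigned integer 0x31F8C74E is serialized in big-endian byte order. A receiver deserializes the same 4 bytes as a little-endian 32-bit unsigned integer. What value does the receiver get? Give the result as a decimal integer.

1321728049

Stored big-endian, the bytes at ascending addresses are 31 F8 C7 4E.
Read back as little-endian, the first byte is least significant, giving 0x4EC7F831.
0x4EC7F831 = 1321728049.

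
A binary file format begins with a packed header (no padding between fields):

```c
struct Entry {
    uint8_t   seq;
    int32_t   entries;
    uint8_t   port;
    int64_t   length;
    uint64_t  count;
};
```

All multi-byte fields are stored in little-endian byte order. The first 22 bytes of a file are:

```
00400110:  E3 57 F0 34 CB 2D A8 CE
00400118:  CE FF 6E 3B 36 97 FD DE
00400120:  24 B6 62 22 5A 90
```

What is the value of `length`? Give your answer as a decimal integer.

`length` follows `seq` (1 B), `entries` (4 B), `port` (1 B), so it starts at offset 1 + 4 + 1 = 6 and occupies 8 bytes.
Bytes at offsets 6..13: A8 CE CE FF 6E 3B 36 97.
Little-endian stores the least-significant byte at the lowest address.
Reassemble most-significant byte first: 97 36 3B 6E FF CE CE A8 → 0x97363B6EFFCECEA8.
Top bit is set, so as a signed 64-bit value this is 0x97363B6EFFCECEA8 − 2^64 = -7550782377315873112.

-7550782377315873112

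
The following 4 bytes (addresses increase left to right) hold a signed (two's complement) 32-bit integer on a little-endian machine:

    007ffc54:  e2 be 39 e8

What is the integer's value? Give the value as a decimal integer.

-398868766

In little-endian order the low byte comes first in memory.
Reassemble most-significant byte first: E8 39 BE E2 → 0xE839BEE2.
Top bit is set, so as a signed 32-bit value this is 0xE839BEE2 − 2^32 = -398868766.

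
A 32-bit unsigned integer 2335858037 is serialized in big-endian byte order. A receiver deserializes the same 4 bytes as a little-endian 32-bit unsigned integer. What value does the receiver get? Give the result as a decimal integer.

2335858037 in 32-bit hexadecimal is 0x8B3A5D75.
Stored big-endian, the bytes at ascending addresses are 8B 3A 5D 75.
Read back as little-endian, the first byte is least significant, giving 0x755D3A8B.
0x755D3A8B = 1969044107.

1969044107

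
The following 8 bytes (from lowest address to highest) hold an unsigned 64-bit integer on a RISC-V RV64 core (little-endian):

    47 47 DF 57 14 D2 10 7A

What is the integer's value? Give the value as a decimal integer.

8795761057070008135

In little-endian order the low byte comes first in memory.
Reassemble most-significant byte first: 7A 10 D2 14 57 DF 47 47 → 0x7A10D21457DF4747.
0x7A10D21457DF4747 = 8795761057070008135.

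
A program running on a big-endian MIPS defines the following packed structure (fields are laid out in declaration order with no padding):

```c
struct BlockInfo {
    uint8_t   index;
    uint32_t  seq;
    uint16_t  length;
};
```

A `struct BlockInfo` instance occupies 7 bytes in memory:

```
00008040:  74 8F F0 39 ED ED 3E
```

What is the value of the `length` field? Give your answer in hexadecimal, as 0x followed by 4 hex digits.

`length` follows `index` (1 B), `seq` (4 B), so it starts at offset 1 + 4 = 5 and occupies 2 bytes.
Bytes at offsets 5..6: ED 3E.
In big-endian order the high byte comes first in memory.
The bytes are already most-significant first: 0xED3E.

0xED3E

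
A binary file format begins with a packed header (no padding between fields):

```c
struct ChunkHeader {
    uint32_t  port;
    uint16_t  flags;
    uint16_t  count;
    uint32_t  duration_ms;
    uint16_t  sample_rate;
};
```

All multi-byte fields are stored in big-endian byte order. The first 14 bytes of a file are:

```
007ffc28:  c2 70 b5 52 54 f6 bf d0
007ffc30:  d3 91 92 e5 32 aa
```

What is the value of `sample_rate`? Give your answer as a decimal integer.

12970

`sample_rate` follows `port` (4 B), `flags` (2 B), `count` (2 B), `duration_ms` (4 B), so it starts at offset 4 + 2 + 2 + 4 = 12 and occupies 2 bytes.
Bytes at offsets 12..13: 32 AA.
In big-endian order the high byte comes first in memory.
The bytes are already most-significant first: 0x32AA.
0x32AA = 12970.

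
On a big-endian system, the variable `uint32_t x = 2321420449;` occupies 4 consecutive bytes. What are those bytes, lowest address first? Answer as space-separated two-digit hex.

8A 5E 10 A1

2321420449 in hexadecimal, padded to 32 bits, is 0x8A5E10A1.
Split into bytes (most-significant first): 8A 5E 10 A1.
In big-endian order the high byte comes first in memory.
So the memory order matches the most-significant-first order: 8A 5E 10 A1.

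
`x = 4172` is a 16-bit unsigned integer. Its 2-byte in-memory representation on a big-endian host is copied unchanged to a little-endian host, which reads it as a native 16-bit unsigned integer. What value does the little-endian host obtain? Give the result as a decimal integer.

4172 in 16-bit hexadecimal is 0x104C.
Stored big-endian, the bytes at ascending addresses are 10 4C.
Read back as little-endian, the first byte is least significant, giving 0x4C10.
0x4C10 = 19472.

19472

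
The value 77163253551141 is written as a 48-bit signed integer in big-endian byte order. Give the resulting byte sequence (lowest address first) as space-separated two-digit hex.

46 2D F8 51 50 25

77163253551141 in hexadecimal, padded to 48 bits, is 0x462DF8515025.
Split into bytes (most-significant first): 46 2D F8 51 50 25.
Big-endian stores the most-significant byte at the lowest address.
So the memory order matches the most-significant-first order: 46 2D F8 51 50 25.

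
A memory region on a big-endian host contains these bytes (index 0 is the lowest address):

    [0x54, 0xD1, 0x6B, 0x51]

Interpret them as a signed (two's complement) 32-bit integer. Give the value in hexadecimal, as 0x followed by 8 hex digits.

Big-endian: lowest address holds the most-significant byte.
The bytes are already most-significant first: 0x54D16B51.

0x54D16B51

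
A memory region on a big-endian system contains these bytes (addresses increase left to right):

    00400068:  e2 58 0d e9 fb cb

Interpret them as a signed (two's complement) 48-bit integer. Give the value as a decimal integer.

Big-endian: lowest address holds the most-significant byte.
The bytes are already most-significant first: 0xE2580DE9FBCB.
Top bit is set, so as a signed 48-bit value this is 0xE2580DE9FBCB − 2^48 = -32607158273077.

-32607158273077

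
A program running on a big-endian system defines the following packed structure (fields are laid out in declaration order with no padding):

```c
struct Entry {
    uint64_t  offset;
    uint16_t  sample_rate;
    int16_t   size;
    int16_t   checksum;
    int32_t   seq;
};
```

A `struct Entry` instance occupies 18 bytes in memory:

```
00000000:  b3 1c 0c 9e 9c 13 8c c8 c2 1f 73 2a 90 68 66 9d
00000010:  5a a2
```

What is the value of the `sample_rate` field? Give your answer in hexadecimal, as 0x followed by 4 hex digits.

`sample_rate` follows `offset` (8 bytes), so it starts at byte offset 8 and occupies 2 bytes.
Bytes at offsets 8..9: C2 1F.
Big-endian stores the most-significant byte at the lowest address.
The bytes are already most-significant first: 0xC21F.

0xC21F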